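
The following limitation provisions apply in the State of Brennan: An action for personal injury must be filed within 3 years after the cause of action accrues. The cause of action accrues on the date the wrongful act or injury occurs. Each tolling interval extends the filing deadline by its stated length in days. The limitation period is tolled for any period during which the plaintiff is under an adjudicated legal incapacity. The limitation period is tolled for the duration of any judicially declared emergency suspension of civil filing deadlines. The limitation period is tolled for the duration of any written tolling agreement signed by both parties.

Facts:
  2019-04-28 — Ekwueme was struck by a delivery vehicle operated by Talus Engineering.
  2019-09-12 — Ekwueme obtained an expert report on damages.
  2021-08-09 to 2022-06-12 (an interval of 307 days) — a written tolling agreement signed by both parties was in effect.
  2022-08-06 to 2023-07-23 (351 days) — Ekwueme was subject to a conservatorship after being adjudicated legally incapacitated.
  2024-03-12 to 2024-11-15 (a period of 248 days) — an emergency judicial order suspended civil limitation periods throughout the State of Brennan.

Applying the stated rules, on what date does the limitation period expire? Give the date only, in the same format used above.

2024-02-15

The claim accrued on 2019-04-28, when the wrongful act occurred.
The untolled deadline — 3 years after 2019-04-28 — is 2022-04-28.
Because the written tolling agreement ran from 2021-08-09 to 2022-06-12, the deadline is extended by 307 days to 2023-03-01.
The period was tolled for 351 days by the plaintiff's legal incapacity (2022-08-06 to 2023-07-23), pushing the deadline to 2024-02-15.
The emergency suspension of filing deadlines from 2024-03-12 to 2024-11-15 began after the period had already run on 2024-02-15, so it has no tolling effect.
None of the other events listed affects the running of the period under the stated rules.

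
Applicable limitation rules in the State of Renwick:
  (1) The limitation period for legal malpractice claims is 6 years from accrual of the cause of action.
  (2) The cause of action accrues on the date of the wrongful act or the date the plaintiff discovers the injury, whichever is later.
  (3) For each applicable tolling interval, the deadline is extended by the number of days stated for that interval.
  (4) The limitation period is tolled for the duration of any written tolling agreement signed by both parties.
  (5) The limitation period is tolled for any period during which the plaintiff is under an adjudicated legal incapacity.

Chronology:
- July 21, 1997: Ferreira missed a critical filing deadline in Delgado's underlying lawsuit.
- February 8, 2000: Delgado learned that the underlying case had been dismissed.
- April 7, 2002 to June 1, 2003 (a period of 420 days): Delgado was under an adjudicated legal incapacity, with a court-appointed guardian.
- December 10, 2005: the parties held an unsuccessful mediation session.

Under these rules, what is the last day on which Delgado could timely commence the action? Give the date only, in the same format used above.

Because discovery on February 8, 2000 post-dates the July 21, 1997 act, accrual under the later-of rule falls on February 8, 2000.
6 years from February 8, 2000 is February 8, 2006.
The plaintiff's legal incapacity from April 7, 2002 to June 1, 2003 tolled the period for 420 days, extending the deadline to April 4, 2007.
None of the other events listed affects the running of the period under the stated rules.

April 4, 2007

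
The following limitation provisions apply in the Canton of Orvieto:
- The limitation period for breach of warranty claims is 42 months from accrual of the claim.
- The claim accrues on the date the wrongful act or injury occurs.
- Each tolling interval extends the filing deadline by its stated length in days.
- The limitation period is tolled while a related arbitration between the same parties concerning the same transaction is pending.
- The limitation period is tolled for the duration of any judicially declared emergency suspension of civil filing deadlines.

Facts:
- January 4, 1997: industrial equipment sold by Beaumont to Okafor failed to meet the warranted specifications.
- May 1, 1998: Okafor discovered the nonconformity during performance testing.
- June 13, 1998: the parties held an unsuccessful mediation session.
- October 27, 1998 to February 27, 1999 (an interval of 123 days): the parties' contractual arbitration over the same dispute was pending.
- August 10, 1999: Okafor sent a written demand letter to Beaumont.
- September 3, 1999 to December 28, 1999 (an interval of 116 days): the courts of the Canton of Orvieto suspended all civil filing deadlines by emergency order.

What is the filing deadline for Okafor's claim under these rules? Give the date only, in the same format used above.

The claim accrued on January 4, 1997, when the wrongful act occurred; under the stated occurrence rule the May 1, 1998 discovery does not delay accrual.
The untolled deadline — 42 months after January 4, 1997 — is July 4, 2000.
The period was tolled for 123 days by the pending related arbitration (October 27, 1998 to February 27, 1999), pushing the deadline to November 4, 2000.
Because the emergency suspension of filing deadlines ran from September 3, 1999 to December 28, 1999, the deadline is extended by 116 days to February 28, 2001.
The other events in the timeline have no effect on the limitation period under the stated rules.

February 28, 2001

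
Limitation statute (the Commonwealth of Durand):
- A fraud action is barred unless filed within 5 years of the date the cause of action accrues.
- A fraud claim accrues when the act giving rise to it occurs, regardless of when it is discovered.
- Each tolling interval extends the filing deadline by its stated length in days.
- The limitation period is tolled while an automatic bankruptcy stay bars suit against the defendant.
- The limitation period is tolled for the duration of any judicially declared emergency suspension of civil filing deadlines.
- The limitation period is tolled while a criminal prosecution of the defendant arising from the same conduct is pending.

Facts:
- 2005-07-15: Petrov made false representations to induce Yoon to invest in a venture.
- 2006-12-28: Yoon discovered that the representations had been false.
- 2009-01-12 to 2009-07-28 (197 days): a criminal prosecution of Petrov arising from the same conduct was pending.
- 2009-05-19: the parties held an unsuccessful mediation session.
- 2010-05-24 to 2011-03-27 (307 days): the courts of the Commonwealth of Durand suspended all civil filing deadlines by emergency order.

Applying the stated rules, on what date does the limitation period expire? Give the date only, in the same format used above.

2011-12-01

Accrual is governed by the date of the act, so the period began to run on 2005-07-15; the later discovery on 2006-12-28 is irrelevant under the stated rule.
The untolled deadline — 5 years after 2005-07-15 — is 2010-07-15.
The pending criminal prosecution from 2009-01-12 to 2009-07-28 tolled the period for 197 days, extending the deadline to 2011-01-28.
The period was tolled for 307 days by the emergency suspension of filing deadlines (2010-05-24 to 2011-03-27), pushing the deadline to 2011-12-01.
Nothing else in the chronology tolls or restarts the period.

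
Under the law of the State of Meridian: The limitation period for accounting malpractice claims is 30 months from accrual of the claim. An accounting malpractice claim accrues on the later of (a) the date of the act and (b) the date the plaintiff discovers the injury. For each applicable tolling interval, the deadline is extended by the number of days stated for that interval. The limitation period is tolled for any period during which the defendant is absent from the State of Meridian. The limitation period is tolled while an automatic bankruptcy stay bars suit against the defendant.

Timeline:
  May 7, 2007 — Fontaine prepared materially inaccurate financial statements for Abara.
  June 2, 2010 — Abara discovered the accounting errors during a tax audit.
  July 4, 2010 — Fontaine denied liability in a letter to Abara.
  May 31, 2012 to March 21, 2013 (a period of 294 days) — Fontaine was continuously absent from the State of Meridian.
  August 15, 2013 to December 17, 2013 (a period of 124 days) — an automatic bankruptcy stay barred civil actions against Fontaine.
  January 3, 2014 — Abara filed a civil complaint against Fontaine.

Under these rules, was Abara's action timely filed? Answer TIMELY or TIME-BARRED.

Taking the later of the act (May 7, 2007) and discovery (June 2, 2010), the claim accrued on June 2, 2010.
Adding the 30 months base period to June 2, 2010 gives a deadline of December 2, 2012, before any tolling.
The period was tolled for 294 days by the defendant's absence from the jurisdiction (May 31, 2012 to March 21, 2013), pushing the deadline to September 22, 2013.
The period was tolled for 124 days by the automatic bankruptcy stay (August 15, 2013 to December 17, 2013), pushing the deadline to January 24, 2014.
The other events in the timeline have no effect on the limitation period under the stated rules.
Filing on January 3, 2014 beat the January 24, 2014 deadline — the action is timely.

TIMELY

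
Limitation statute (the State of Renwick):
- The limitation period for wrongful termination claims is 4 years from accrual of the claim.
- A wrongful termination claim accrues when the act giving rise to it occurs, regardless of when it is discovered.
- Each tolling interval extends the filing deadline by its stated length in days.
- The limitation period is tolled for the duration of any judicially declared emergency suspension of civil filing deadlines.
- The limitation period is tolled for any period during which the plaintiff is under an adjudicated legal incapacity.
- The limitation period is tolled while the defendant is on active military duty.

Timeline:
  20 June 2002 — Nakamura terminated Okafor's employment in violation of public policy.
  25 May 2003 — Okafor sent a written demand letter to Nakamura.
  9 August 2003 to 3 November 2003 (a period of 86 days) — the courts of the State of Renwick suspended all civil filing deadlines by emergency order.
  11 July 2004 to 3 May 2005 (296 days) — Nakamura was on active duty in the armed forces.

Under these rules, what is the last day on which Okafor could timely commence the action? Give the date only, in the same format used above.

7 July 2007

The limitation period began to run on 20 June 2002.
Adding the 4 years base period to 20 June 2002 gives a deadline of 20 June 2006, before any tolling.
The period was tolled for 86 days by the emergency suspension of filing deadlines (9 August 2003 to 3 November 2003), pushing the deadline to 14 September 2006.
Because the defendant's active military service ran from 11 July 2004 to 3 May 2005, the deadline is extended by 296 days to 7 July 2007.
None of the other events listed affects the running of the period under the stated rules.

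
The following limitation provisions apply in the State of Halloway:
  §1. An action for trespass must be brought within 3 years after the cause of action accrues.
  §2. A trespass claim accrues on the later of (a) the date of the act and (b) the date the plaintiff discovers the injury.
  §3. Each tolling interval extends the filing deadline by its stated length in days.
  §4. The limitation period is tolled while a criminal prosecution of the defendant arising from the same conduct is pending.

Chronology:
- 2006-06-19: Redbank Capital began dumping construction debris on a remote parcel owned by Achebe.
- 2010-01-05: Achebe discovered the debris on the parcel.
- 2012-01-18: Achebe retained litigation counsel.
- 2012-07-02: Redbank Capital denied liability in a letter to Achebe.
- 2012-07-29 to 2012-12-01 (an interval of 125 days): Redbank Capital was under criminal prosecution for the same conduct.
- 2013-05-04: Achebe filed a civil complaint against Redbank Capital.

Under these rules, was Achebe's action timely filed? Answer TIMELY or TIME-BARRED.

The claim accrued on 2010-01-05 — the later of the 2006-06-19 act and the 2010-01-05 discovery.
3 years from 2010-01-05 is 2013-01-05.
The period was tolled for 125 days by the pending criminal prosecution (2012-07-29 to 2012-12-01), pushing the deadline to 2013-05-10.
Nothing else in the chronology tolls or restarts the period.
The 2013-05-04 filing precedes the 2013-05-10 deadline; the claim is timely.

TIMELY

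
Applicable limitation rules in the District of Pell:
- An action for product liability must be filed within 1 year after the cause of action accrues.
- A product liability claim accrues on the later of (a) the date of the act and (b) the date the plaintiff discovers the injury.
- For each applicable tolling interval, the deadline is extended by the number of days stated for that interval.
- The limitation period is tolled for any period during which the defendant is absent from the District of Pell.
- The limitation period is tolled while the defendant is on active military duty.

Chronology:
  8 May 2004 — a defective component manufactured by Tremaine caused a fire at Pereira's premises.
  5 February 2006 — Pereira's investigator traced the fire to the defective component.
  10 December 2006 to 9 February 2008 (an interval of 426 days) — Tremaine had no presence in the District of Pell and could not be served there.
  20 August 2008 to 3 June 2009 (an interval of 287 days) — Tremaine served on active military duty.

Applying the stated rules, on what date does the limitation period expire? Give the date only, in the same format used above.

6 April 2008

Taking the later of the act (8 May 2004) and discovery (5 February 2006), the claim accrued on 5 February 2006.
Adding the 1 year base period to 5 February 2006 gives a deadline of 5 February 2007, before any tolling.
The defendant's absence from the jurisdiction from 10 December 2006 to 9 February 2008 tolled the period for 426 days, extending the deadline to 6 April 2008.
The defendant's active military service from 20 August 2008 to 3 June 2009 began after the period had already run on 6 April 2008, so it has no tolling effect.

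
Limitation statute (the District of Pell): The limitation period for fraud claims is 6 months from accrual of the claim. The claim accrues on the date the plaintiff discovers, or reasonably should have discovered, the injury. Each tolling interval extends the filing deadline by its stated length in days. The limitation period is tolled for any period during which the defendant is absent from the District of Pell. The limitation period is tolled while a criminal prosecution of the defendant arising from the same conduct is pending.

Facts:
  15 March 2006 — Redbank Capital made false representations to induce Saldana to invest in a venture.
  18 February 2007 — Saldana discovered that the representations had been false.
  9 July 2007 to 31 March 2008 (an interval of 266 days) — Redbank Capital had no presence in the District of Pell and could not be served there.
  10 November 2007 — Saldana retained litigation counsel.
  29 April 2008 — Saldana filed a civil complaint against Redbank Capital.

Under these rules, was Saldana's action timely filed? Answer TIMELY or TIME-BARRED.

TIMELY

The claim did not accrue until Saldana discovered the injury on 18 February 2007; the 15 March 2006 act date does not start the clock under the stated rule.
The untolled deadline — 6 months after 18 February 2007 — is 18 August 2007.
The defendant's absence from the jurisdiction from 9 July 2007 to 31 March 2008 tolled the period for 266 days, extending the deadline to 10 May 2008.
None of the other events listed affects the running of the period under the stated rules.
Filing on 29 April 2008 beat the 10 May 2008 deadline — the action is timely.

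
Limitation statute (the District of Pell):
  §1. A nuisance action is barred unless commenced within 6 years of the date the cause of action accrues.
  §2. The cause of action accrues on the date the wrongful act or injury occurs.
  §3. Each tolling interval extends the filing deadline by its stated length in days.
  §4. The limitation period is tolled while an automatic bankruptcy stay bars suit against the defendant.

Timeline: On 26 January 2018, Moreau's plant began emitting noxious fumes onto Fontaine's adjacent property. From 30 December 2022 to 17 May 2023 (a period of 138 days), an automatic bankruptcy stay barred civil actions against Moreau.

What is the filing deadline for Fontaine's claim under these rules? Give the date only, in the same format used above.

12 June 2024

The cause of action accrued on 26 January 2018, the date of the act.
Adding the 6 years base period to 26 January 2018 gives a deadline of 26 January 2024, before any tolling.
Because the automatic bankruptcy stay ran from 30 December 2022 to 17 May 2023, the deadline is extended by 138 days to 12 June 2024.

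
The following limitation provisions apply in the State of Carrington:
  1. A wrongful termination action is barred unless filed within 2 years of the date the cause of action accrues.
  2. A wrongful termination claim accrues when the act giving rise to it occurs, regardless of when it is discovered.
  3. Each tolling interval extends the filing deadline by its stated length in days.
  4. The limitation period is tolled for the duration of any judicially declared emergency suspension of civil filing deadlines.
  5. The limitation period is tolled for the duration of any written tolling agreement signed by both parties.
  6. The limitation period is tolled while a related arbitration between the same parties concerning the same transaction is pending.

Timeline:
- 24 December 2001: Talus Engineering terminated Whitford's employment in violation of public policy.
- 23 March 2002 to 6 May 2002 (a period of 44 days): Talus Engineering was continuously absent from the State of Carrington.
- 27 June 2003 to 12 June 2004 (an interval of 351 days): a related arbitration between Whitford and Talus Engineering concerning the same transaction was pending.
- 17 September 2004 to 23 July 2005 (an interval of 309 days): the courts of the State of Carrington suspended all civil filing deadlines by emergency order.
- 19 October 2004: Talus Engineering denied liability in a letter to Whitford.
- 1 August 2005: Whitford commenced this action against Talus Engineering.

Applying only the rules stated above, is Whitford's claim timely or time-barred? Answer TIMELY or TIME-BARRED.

TIMELY

The claim accrued on 24 December 2001, when the wrongful act occurred.
Adding the 2 years base period to 24 December 2001 gives a deadline of 24 December 2003, before any tolling.
The pending related arbitration from 27 June 2003 to 12 June 2004 tolled the period for 351 days, extending the deadline to 9 December 2004.
The emergency suspension of filing deadlines from 17 September 2004 to 23 July 2005 tolled the period for 309 days, extending the deadline to 14 October 2005.
No stated provision tolls the period for the defendant's absence, so the interval from 23 March 2002 to 6 May 2002 has no effect on the deadline.
None of the other events listed affects the running of the period under the stated rules.
The 1 August 2005 filing precedes the 14 October 2005 deadline; the claim is timely.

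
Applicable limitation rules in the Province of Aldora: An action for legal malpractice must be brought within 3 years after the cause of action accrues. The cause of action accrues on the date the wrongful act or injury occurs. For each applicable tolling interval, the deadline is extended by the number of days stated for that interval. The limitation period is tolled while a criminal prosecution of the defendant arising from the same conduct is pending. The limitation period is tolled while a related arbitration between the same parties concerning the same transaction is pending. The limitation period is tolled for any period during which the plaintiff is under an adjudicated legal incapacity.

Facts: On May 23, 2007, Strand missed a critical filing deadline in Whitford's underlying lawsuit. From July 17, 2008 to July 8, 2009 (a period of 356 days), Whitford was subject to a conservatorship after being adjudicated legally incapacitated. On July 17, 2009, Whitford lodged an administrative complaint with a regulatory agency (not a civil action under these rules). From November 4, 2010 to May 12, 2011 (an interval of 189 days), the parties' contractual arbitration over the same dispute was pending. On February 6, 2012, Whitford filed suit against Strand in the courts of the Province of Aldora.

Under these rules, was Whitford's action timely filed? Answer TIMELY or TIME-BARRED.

The limitation period began to run on May 23, 2007.
3 years from May 23, 2007 is May 23, 2010.
The plaintiff's legal incapacity from July 17, 2008 to July 8, 2009 tolled the period for 356 days, extending the deadline to May 14, 2011.
The pending related arbitration from November 4, 2010 to May 12, 2011 tolled the period for 189 days, extending the deadline to November 19, 2011.
The other events in the timeline have no effect on the limitation period under the stated rules.
The February 6, 2012 filing falls after the November 19, 2011 deadline; the claim is time-barred.

TIME-BARRED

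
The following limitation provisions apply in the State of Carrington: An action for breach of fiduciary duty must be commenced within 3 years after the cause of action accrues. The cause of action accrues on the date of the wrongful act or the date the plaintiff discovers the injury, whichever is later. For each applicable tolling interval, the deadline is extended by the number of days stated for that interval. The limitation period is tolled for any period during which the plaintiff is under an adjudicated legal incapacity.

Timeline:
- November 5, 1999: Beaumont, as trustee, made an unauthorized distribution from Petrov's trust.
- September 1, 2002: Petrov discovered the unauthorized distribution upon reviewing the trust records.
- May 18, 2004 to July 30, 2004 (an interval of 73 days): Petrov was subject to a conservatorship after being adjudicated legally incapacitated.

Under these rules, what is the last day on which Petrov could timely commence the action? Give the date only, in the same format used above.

The claim accrued on September 1, 2002 — the later of the November 5, 1999 act and the September 1, 2002 discovery.
3 years from September 1, 2002 is September 1, 2005.
The period was tolled for 73 days by the plaintiff's legal incapacity (May 18, 2004 to July 30, 2004), pushing the deadline to November 13, 2005.

November 13, 2005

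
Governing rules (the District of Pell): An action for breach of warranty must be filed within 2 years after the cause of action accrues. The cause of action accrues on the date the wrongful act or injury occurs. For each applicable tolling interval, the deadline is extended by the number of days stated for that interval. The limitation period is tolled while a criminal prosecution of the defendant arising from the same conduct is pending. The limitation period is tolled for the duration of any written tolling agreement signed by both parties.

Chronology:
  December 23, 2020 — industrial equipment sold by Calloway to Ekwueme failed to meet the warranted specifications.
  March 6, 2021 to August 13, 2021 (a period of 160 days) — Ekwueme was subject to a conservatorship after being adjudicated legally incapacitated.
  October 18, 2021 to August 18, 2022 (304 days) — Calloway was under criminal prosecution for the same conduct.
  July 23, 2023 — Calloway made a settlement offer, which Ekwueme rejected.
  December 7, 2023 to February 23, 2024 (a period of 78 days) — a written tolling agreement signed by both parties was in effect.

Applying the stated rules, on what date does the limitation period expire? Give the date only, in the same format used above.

October 23, 2023

The limitation period began to run on December 23, 2020.
2 years from December 23, 2020 is December 23, 2022.
Because the pending criminal prosecution ran from October 18, 2021 to August 18, 2022, the deadline is extended by 304 days to October 23, 2023.
The written tolling agreement from December 7, 2023 to February 23, 2024 began after the period had already run on October 23, 2023, so it has no tolling effect.
The plaintiff's legal incapacity from March 6, 2021 to August 13, 2021 does not toll the period, because no stated rule makes the plaintiff's incapacity a tolling event.
Nothing else in the chronology tolls or restarts the period.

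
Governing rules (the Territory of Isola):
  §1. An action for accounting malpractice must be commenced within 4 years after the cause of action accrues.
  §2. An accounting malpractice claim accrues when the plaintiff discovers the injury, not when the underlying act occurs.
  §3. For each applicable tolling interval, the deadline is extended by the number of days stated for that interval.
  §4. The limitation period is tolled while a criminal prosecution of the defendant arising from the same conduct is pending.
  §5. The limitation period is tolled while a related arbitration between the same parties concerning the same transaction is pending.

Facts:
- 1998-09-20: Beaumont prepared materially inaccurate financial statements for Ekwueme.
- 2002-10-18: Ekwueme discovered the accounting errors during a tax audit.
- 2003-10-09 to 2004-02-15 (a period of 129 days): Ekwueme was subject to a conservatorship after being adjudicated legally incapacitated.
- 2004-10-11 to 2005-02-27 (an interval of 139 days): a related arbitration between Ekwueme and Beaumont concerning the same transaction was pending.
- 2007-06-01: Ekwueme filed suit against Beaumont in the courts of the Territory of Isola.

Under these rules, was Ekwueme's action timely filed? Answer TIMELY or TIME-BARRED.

Accrual is tied to discovery, so the period began on 2002-10-18 rather than on 1998-09-20 when the act occurred.
4 years from 2002-10-18 is 2006-10-18.
The period was tolled for 139 days by the pending related arbitration (2004-10-11 to 2005-02-27), pushing the deadline to 2007-03-06.
The plaintiff's legal incapacity from 2003-10-09 to 2004-02-15 does not toll the period, because no stated rule makes the plaintiff's incapacity a tolling event.
The 2007-06-01 filing falls after the 2007-03-06 deadline; the claim is time-barred.

TIME-BARRED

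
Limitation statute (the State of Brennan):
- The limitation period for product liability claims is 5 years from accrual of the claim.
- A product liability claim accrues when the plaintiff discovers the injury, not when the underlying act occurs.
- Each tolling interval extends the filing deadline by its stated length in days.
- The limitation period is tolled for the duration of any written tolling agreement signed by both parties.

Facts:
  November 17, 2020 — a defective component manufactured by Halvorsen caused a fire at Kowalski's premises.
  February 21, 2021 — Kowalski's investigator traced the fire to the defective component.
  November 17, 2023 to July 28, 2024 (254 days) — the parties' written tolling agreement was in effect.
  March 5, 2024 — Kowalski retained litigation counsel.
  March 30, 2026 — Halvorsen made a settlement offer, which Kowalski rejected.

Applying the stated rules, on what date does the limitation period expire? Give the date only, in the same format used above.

November 2, 2026

Accrual is tied to discovery, so the period began on February 21, 2021 rather than on November 17, 2020 when the act occurred.
5 years from February 21, 2021 is February 21, 2026.
The written tolling agreement from November 17, 2023 to July 28, 2024 tolled the period for 254 days, extending the deadline to November 2, 2026.
The other events in the timeline have no effect on the limitation period under the stated rules.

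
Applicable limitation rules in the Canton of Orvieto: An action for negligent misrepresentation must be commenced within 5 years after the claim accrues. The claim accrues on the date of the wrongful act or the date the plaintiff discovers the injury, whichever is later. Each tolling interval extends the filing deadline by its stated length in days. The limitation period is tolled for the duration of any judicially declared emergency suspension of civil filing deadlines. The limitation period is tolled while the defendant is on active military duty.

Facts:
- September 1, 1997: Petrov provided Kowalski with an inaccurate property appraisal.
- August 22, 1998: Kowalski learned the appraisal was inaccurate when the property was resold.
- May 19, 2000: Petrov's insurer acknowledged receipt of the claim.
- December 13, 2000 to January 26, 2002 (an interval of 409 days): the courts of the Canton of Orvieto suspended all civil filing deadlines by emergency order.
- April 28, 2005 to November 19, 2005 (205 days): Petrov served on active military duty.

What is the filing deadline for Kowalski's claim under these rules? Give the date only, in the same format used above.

October 4, 2004

The claim accrued on August 22, 1998 — the later of the September 1, 1997 act and the August 22, 1998 discovery.
The untolled deadline — 5 years after August 22, 1998 — is August 22, 2003.
The period was tolled for 409 days by the emergency suspension of filing deadlines (December 13, 2000 to January 26, 2002), pushing the deadline to October 4, 2004.
The defendant's active military service starting April 28, 2005 came too late — the period had run on October 4, 2004 — and so does not extend the deadline.
The other events in the timeline have no effect on the limitation period under the stated rules.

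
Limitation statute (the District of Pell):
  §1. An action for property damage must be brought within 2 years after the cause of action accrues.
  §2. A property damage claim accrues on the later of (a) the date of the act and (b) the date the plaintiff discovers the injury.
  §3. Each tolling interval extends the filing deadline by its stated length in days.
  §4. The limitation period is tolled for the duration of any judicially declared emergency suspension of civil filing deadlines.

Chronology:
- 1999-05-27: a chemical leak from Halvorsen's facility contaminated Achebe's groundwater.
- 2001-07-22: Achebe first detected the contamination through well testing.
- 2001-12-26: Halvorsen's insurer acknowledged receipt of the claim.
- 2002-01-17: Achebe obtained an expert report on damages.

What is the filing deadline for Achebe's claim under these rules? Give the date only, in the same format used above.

The claim accrued on 2001-07-22 — the later of the 1999-05-27 act and the 2001-07-22 discovery.
2 years from 2001-07-22 is 2003-07-22.
The other events in the timeline have no effect on the limitation period under the stated rules.

2003-07-22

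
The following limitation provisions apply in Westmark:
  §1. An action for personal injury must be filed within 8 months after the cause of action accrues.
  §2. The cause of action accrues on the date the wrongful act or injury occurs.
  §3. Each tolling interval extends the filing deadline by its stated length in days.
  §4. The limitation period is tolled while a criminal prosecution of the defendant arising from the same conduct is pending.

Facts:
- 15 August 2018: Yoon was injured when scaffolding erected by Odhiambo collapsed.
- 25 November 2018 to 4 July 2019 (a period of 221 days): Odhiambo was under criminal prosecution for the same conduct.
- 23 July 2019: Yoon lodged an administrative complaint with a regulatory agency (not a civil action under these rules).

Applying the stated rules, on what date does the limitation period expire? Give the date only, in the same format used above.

The cause of action accrued on 15 August 2018, the date of the act.
8 months from 15 August 2018 is 15 April 2019.
The period was tolled for 221 days by the pending criminal prosecution (25 November 2018 to 4 July 2019), pushing the deadline to 22 November 2019.
Nothing else in the chronology tolls or restarts the period.

22 November 2019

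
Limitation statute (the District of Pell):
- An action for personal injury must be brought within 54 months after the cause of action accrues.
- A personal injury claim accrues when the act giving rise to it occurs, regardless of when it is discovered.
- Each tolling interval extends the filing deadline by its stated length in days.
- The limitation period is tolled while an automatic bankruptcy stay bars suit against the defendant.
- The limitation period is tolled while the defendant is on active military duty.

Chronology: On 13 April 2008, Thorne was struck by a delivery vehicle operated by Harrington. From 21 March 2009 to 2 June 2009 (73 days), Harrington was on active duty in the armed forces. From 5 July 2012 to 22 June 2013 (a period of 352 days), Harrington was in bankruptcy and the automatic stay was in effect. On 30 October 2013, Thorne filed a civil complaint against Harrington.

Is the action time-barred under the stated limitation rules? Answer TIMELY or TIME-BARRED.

TIMELY

The limitation period began to run on 13 April 2008.
The untolled deadline — 54 months after 13 April 2008 — is 13 October 2012.
The defendant's active military service from 21 March 2009 to 2 June 2009 tolled the period for 73 days, extending the deadline to 25 December 2012.
The period was tolled for 352 days by the automatic bankruptcy stay (5 July 2012 to 22 June 2013), pushing the deadline to 12 December 2013.
The 30 October 2013 filing precedes the 12 December 2013 deadline; the claim is timely.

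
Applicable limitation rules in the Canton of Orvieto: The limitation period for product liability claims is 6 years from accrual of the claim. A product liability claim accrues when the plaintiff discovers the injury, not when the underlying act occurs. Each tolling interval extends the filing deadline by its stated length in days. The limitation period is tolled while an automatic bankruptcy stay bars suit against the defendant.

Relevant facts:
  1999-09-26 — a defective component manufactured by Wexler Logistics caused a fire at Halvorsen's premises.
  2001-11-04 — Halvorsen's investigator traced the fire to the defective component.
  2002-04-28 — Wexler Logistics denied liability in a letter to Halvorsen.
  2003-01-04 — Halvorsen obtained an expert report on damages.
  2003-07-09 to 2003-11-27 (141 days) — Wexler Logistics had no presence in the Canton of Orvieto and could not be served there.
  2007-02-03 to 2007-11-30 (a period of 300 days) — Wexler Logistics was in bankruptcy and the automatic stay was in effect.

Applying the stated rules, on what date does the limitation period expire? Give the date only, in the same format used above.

Accrual is tied to discovery, so the period began on 2001-11-04 rather than on 1999-09-26 when the act occurred.
The untolled deadline — 6 years after 2001-11-04 — is 2007-11-04.
Because the automatic bankruptcy stay ran from 2007-02-03 to 2007-11-30, the deadline is extended by 300 days to 2008-08-30.
No stated provision tolls the period for the defendant's absence, so the interval from 2003-07-09 to 2003-11-27 has no effect on the deadline.
None of the other events listed affects the running of the period under the stated rules.

2008-08-30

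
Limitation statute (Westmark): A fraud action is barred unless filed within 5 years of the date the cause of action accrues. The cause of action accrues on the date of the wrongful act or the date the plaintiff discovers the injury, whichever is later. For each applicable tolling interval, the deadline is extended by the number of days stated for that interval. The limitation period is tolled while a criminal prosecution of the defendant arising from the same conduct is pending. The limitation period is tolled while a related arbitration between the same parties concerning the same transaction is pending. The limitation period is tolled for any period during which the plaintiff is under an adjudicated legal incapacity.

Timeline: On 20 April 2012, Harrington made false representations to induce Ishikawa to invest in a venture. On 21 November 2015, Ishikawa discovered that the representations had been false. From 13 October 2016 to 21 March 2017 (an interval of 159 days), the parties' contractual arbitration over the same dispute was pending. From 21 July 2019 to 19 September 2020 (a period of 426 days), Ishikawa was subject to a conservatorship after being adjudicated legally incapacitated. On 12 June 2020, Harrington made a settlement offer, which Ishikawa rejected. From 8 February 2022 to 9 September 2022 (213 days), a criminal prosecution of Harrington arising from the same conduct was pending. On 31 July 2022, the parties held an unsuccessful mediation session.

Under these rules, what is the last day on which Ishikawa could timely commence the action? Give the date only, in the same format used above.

28 January 2023

Because discovery on 21 November 2015 post-dates the 20 April 2012 act, accrual under the later-of rule falls on 21 November 2015.
5 years from 21 November 2015 is 21 November 2020.
The pending related arbitration from 13 October 2016 to 21 March 2017 tolled the period for 159 days, extending the deadline to 29 April 2021.
The period was tolled for 426 days by the plaintiff's legal incapacity (21 July 2019 to 19 September 2020), pushing the deadline to 29 June 2022.
Because the pending criminal prosecution ran from 8 February 2022 to 9 September 2022, the deadline is extended by 213 days to 28 January 2023.
Nothing else in the chronology tolls or restarts the period.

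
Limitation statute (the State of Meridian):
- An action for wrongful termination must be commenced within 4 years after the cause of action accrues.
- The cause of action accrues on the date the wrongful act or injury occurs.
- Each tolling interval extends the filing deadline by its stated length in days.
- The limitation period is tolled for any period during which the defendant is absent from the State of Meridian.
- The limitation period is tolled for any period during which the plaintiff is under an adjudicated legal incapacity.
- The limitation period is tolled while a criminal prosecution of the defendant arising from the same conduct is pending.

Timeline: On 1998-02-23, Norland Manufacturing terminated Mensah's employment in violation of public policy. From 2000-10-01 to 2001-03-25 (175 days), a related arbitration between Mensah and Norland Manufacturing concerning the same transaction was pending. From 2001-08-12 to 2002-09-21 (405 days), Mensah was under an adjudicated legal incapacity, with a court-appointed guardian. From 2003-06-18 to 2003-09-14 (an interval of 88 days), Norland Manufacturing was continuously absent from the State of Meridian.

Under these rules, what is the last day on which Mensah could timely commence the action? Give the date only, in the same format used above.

2003-04-04

The cause of action accrued on 1998-02-23, the date of the act.
The untolled deadline — 4 years after 1998-02-23 — is 2002-02-23.
Because the plaintiff's legal incapacity ran from 2001-08-12 to 2002-09-21, the deadline is extended by 405 days to 2003-04-04.
The defendant's absence from the jurisdiction starting 2003-06-18 came too late — the period had run on 2003-04-04 — and so does not extend the deadline.
Although a pending arbitration ran from 2000-10-01 to 2001-03-25, the stated rules do not make that a tolling event, so it is disregarded.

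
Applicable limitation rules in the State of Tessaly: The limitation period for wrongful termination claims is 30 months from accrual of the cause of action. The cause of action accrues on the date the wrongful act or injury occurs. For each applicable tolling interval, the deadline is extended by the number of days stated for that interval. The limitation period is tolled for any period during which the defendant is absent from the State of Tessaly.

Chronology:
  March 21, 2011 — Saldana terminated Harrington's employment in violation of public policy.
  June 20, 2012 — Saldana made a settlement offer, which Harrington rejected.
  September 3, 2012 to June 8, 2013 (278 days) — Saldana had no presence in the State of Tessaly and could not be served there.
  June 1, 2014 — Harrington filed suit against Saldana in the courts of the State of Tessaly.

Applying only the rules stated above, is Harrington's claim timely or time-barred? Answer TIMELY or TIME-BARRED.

The limitation period began to run on March 21, 2011.
Adding the 30 months base period to March 21, 2011 gives a deadline of September 21, 2013, before any tolling.
The defendant's absence from the jurisdiction from September 3, 2012 to June 8, 2013 tolled the period for 278 days, extending the deadline to June 26, 2014.
None of the other events listed affects the running of the period under the stated rules.
The June 1, 2014 filing precedes the June 26, 2014 deadline; the claim is timely.

TIMELY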